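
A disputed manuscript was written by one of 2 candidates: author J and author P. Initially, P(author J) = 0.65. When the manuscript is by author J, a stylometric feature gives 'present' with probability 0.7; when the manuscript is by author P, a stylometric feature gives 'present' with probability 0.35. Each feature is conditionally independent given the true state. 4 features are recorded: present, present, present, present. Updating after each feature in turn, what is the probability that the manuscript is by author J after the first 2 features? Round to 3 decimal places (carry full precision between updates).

After 'present': P(author J) = 0.7·0.6500 / (0.7·0.6500 + 0.35·0.3500) ≈ 0.7879
After 'present': P(author J) = 0.7·0.7879 / (0.7·0.7879 + 0.35·0.2121) ≈ 0.8814

0.881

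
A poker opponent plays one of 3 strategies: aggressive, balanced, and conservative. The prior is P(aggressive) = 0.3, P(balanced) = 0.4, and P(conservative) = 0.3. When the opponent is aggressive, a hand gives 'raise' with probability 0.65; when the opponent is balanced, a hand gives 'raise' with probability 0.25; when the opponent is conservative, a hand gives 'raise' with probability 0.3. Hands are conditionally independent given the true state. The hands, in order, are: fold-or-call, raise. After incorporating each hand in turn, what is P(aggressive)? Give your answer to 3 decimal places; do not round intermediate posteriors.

0.331

After 'fold-or-call': normaliser = 0.35·0.3000 + 0.75·0.4000 + 0.7·0.3000; P(aggressive) ≈ 0.1707, P(balanced) ≈ 0.4878, P(conservative) ≈ 0.3415
After 'raise': normaliser = 0.65·0.1707 + 0.25·0.4878 + 0.3·0.3415; P(aggressive) ≈ 0.3309, P(balanced) ≈ 0.3636, P(conservative) ≈ 0.3055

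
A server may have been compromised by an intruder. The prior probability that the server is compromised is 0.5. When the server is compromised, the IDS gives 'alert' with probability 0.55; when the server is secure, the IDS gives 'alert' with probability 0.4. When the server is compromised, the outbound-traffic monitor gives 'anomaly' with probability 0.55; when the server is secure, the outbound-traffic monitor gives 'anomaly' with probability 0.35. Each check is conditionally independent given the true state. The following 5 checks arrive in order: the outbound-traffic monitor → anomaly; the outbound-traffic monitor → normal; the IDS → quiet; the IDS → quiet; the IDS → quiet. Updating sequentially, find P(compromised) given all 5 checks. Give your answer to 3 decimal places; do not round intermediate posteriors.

After the outbound-traffic monitor='anomaly': P(compromised) = 0.55·0.5000 / (0.55·0.5000 + 0.35·0.5000) ≈ 0.6111
After the outbound-traffic monitor='normal': P(compromised) = 0.45·0.6111 / (0.45·0.6111 + 0.65·0.3889) ≈ 0.5211
After the IDS='quiet': P(compromised) = 0.45·0.5211 / (0.45·0.5211 + 0.6·0.4789) ≈ 0.4493
After the IDS='quiet': P(compromised) = 0.45·0.4493 / (0.45·0.4493 + 0.6·0.5507) ≈ 0.3796
After the IDS='quiet': P(compromised) = 0.45·0.3796 / (0.45·0.3796 + 0.6·0.6204) ≈ 0.3146

0.315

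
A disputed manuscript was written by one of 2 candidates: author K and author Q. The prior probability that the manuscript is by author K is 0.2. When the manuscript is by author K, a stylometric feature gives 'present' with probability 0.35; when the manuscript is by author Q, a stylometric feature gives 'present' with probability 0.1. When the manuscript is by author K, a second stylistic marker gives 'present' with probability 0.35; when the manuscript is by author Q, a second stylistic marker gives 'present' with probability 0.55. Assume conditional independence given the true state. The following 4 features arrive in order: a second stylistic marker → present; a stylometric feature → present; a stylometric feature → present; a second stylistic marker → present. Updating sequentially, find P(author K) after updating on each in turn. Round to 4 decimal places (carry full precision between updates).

Each posterior becomes the prior for the next update.
After a second stylistic marker='present': P(author K) = 0.35·0.2000 / (0.35·0.2000 + 0.55·0.8000) ≈ 0.1373
After a stylometric feature='present': P(author K) = 0.35·0.1373 / (0.35·0.1373 + 0.1·0.8627) ≈ 0.3577
After a stylometric feature='present': P(author K) = 0.35·0.3577 / (0.35·0.3577 + 0.1·0.6423) ≈ 0.6609
After a second stylistic marker='present': P(author K) = 0.35·0.6609 / (0.35·0.6609 + 0.55·0.3391) ≈ 0.5536

0.5536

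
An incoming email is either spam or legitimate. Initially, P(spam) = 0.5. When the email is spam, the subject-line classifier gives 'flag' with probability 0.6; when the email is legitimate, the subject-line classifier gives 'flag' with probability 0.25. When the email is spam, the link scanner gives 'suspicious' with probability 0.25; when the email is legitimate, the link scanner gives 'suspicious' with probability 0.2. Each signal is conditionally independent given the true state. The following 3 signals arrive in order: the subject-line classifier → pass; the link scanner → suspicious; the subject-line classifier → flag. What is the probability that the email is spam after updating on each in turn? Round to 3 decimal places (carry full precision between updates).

0.615

After the subject-line classifier='pass': P(spam) = 0.4·0.5000 / (0.4·0.5000 + 0.75·0.5000) ≈ 0.3478
After the link scanner='suspicious': P(spam) = 0.25·0.3478 / (0.25·0.3478 + 0.2·0.6522) ≈ 0.4000
After the subject-line classifier='flag': P(spam) = 0.6·0.4000 / (0.6·0.4000 + 0.25·0.6000) ≈ 0.6154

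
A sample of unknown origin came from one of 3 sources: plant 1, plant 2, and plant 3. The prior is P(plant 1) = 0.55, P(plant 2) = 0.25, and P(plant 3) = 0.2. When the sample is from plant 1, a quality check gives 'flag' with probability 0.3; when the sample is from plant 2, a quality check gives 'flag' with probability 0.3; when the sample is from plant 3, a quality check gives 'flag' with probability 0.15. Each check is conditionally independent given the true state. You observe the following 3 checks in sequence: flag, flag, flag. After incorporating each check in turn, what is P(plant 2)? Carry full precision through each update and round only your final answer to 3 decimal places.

0.303

After 'flag': normaliser = 0.3·0.5500 + 0.3·0.2500 + 0.15·0.2000; P(plant 1) ≈ 0.6111, P(plant 2) ≈ 0.2778, P(plant 3) ≈ 0.1111
After 'flag': normaliser = 0.3·0.6111 + 0.3·0.2778 + 0.15·0.1111; P(plant 1) ≈ 0.6471, P(plant 2) ≈ 0.2941, P(plant 3) ≈ 0.0588
After 'flag': normaliser = 0.3·0.6471 + 0.3·0.2941 + 0.15·0.0588; P(plant 1) ≈ 0.6667, P(plant 2) ≈ 0.3030, P(plant 3) ≈ 0.0303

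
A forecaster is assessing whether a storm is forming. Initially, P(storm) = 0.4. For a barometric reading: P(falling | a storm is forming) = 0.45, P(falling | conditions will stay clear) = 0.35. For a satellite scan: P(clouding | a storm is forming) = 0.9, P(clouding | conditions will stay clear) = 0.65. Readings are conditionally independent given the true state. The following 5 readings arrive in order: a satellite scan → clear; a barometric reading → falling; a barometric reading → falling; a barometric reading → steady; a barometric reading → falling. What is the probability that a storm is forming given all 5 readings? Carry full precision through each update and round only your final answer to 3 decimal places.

After a satellite scan='clear': P(storm) = 0.1·0.4000 / (0.1·0.4000 + 0.35·0.6000) ≈ 0.1600
After a barometric reading='falling': P(storm) = 0.45·0.1600 / (0.45·0.1600 + 0.35·0.8400) ≈ 0.1967
After a barometric reading='falling': P(storm) = 0.45·0.1967 / (0.45·0.1967 + 0.35·0.8033) ≈ 0.2395
After a barometric reading='steady': P(storm) = 0.55·0.2395 / (0.55·0.2395 + 0.65·0.7605) ≈ 0.2104
After a barometric reading='falling': P(storm) = 0.45·0.2104 / (0.45·0.2104 + 0.35·0.7896) ≈ 0.2551

0.255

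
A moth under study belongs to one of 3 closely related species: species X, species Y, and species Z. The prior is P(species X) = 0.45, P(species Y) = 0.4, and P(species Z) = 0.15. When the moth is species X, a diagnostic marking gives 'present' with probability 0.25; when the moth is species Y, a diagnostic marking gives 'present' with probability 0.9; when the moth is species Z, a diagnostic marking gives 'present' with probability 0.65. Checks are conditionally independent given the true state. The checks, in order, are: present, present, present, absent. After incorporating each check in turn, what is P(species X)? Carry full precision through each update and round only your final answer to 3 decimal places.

After 'present': normaliser = 0.25·0.4500 + 0.9·0.4000 + 0.65·0.1500; P(species X) ≈ 0.1974, P(species Y) ≈ 0.6316, P(species Z) ≈ 0.1711
After 'present': normaliser = 0.25·0.1974 + 0.9·0.6316 + 0.65·0.1711; P(species X) ≈ 0.0677, P(species Y) ≈ 0.7798, P(species Z) ≈ 0.1525
After 'present': normaliser = 0.25·0.0677 + 0.9·0.7798 + 0.65·0.1525; P(species X) ≈ 0.0207, P(species Y) ≈ 0.8581, P(species Z) ≈ 0.1212
After 'absent': normaliser = 0.75·0.0207 + 0.1·0.8581 + 0.35·0.1212; P(species X) ≈ 0.1079, P(species Y) ≈ 0.5969, P(species Z) ≈ 0.2951

0.108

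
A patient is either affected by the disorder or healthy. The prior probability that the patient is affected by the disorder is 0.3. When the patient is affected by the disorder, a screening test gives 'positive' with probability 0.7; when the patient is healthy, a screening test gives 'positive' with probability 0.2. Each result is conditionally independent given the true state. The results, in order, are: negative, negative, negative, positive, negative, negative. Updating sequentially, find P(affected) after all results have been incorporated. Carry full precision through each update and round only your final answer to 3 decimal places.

After 'negative': P(affected) = 0.3·0.3000 / (0.3·0.3000 + 0.8·0.7000) ≈ 0.1385
After 'negative': P(affected) = 0.3·0.1385 / (0.3·0.1385 + 0.8·0.8615) ≈ 0.0568
After 'negative': P(affected) = 0.3·0.0568 / (0.3·0.0568 + 0.8·0.9432) ≈ 0.0221
After 'positive': P(affected) = 0.7·0.0221 / (0.7·0.0221 + 0.2·0.9779) ≈ 0.0733
After 'negative': P(affected) = 0.3·0.0733 / (0.3·0.0733 + 0.8·0.9267) ≈ 0.0288
After 'negative': P(affected) = 0.3·0.0288 / (0.3·0.0288 + 0.8·0.9712) ≈ 0.0110

0.011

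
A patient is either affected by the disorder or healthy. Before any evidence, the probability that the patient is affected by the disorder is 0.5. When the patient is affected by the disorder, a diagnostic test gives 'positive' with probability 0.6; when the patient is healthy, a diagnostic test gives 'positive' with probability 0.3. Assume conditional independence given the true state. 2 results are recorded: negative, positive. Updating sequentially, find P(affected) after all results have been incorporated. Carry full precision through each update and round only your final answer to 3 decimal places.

0.533

After 'negative': P(affected) = 0.4·0.5000 / (0.4·0.5000 + 0.7·0.5000) ≈ 0.3636
After 'positive': P(affected) = 0.6·0.3636 / (0.6·0.3636 + 0.3·0.6364) ≈ 0.5333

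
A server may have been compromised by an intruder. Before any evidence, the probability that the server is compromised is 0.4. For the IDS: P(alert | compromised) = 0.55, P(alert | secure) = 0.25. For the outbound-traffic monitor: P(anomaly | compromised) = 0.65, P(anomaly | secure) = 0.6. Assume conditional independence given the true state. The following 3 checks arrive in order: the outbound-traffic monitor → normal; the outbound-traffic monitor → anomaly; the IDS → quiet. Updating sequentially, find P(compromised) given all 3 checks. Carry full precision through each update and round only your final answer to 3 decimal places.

0.275

Each posterior becomes the prior for the next update.
After the outbound-traffic monitor='normal': P(compromised) = 0.35·0.4000 / (0.35·0.4000 + 0.4·0.6000) ≈ 0.3684
After the outbound-traffic monitor='anomaly': P(compromised) = 0.65·0.3684 / (0.65·0.3684 + 0.6·0.6316) ≈ 0.3872
After the IDS='quiet': P(compromised) = 0.45·0.3872 / (0.45·0.3872 + 0.75·0.6128) ≈ 0.2749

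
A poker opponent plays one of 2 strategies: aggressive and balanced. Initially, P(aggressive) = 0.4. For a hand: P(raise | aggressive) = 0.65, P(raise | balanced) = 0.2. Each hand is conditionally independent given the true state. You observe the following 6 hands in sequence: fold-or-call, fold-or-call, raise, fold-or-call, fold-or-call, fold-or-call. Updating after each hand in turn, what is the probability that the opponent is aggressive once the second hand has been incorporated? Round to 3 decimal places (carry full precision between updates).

Each posterior becomes the prior for the next update.
After 'fold-or-call': P(aggressive) = 0.35·0.4000 / (0.35·0.4000 + 0.8·0.6000) ≈ 0.2258
After 'fold-or-call': P(aggressive) = 0.35·0.2258 / (0.35·0.2258 + 0.8·0.7742) ≈ 0.1132

0.113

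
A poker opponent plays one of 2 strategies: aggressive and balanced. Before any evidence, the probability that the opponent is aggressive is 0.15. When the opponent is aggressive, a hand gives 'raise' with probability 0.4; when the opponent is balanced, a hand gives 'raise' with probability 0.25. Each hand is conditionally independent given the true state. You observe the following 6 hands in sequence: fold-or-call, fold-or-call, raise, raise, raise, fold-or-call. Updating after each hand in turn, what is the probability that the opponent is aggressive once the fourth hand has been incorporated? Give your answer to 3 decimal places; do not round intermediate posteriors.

Apply Bayes' rule sequentially, carrying P(aggressive) forward.
After 'fold-or-call': P(aggressive) = 0.6·0.1500 / (0.6·0.1500 + 0.75·0.8500) ≈ 0.1237
After 'fold-or-call': P(aggressive) = 0.6·0.1237 / (0.6·0.1237 + 0.75·0.8763) ≈ 0.1015
After 'raise': P(aggressive) = 0.4·0.1015 / (0.4·0.1015 + 0.25·0.8985) ≈ 0.1530
After 'raise': P(aggressive) = 0.4·0.1530 / (0.4·0.1530 + 0.25·0.8470) ≈ 0.2243

0.224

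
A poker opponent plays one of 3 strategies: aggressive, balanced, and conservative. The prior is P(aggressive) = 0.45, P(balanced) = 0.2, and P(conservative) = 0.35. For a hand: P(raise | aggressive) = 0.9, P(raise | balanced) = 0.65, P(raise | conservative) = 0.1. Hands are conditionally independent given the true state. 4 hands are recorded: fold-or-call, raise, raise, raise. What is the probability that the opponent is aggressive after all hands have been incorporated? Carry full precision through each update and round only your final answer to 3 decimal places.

0.627

After 'fold-or-call': normaliser = 0.1·0.4500 + 0.35·0.2000 + 0.9·0.3500; P(aggressive) ≈ 0.1047, P(balanced) ≈ 0.1628, P(conservative) ≈ 0.7326
After 'raise': normaliser = 0.9·0.1047 + 0.65·0.1628 + 0.1·0.7326; P(aggressive) ≈ 0.3447, P(balanced) ≈ 0.3872, P(conservative) ≈ 0.2681
After 'raise': normaliser = 0.9·0.3447 + 0.65·0.3872 + 0.1·0.2681; P(aggressive) ≈ 0.5269, P(balanced) ≈ 0.4275, P(conservative) ≈ 0.0455
After 'raise': normaliser = 0.9·0.5269 + 0.65·0.4275 + 0.1·0.0455; P(aggressive) ≈ 0.6267, P(balanced) ≈ 0.3673, P(conservative) ≈ 0.0060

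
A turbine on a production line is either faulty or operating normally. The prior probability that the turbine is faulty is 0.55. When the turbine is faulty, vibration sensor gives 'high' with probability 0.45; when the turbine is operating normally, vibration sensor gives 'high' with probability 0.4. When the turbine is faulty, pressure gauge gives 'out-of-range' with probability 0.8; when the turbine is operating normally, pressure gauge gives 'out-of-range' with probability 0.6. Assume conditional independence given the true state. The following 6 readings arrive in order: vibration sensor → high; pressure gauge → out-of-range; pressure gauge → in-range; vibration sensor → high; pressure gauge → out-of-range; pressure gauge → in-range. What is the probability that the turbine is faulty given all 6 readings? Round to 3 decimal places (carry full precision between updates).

After vibration sensor='high': P(faulty) = 0.45·0.5500 / (0.45·0.5500 + 0.4·0.4500) ≈ 0.5789
After pressure gauge='out-of-range': P(faulty) = 0.8·0.5789 / (0.8·0.5789 + 0.6·0.4211) ≈ 0.6471
After pressure gauge='in-range': P(faulty) = 0.2·0.6471 / (0.2·0.6471 + 0.4·0.3529) ≈ 0.4783
After vibration sensor='high': P(faulty) = 0.45·0.4783 / (0.45·0.4783 + 0.4·0.5217) ≈ 0.5077
After pressure gauge='out-of-range': P(faulty) = 0.8·0.5077 / (0.8·0.5077 + 0.6·0.4923) ≈ 0.5789
After pressure gauge='in-range': P(faulty) = 0.2·0.5789 / (0.2·0.5789 + 0.4·0.4211) ≈ 0.4074

0.407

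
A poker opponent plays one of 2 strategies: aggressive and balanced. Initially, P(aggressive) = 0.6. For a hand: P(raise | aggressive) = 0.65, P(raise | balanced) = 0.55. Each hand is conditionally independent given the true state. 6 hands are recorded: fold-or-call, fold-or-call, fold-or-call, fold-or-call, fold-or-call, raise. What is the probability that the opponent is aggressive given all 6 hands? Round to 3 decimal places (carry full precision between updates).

After 'fold-or-call': P(aggressive) = 0.35·0.6000 / (0.35·0.6000 + 0.45·0.4000) ≈ 0.5385
After 'fold-or-call': P(aggressive) = 0.35·0.5385 / (0.35·0.5385 + 0.45·0.4615) ≈ 0.4757
After 'fold-or-call': P(aggressive) = 0.35·0.4757 / (0.35·0.4757 + 0.45·0.5243) ≈ 0.4138
After 'fold-or-call': P(aggressive) = 0.35·0.4138 / (0.35·0.4138 + 0.45·0.5862) ≈ 0.3544
After 'fold-or-call': P(aggressive) = 0.35·0.3544 / (0.35·0.3544 + 0.45·0.6456) ≈ 0.2992
After 'raise': P(aggressive) = 0.65·0.2992 / (0.65·0.2992 + 0.55·0.7008) ≈ 0.3354

0.335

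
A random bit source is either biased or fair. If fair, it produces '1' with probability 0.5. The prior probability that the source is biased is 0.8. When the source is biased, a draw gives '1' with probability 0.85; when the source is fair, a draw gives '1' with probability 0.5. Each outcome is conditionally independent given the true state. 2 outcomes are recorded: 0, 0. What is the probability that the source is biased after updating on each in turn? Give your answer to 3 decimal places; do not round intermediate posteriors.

0.265

Apply Bayes' rule sequentially, carrying P(biased) forward.
After '0': P(biased) = 0.15·0.8000 / (0.15·0.8000 + 0.5·0.2000) ≈ 0.5455
After '0': P(biased) = 0.15·0.5455 / (0.15·0.5455 + 0.5·0.4545) ≈ 0.2647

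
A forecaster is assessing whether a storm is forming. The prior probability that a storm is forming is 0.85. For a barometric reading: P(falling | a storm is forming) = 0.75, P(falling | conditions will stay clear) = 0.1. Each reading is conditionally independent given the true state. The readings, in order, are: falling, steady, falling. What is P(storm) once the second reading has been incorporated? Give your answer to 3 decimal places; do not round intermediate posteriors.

Apply Bayes' rule sequentially, carrying P(storm) forward.
After 'falling': P(storm) = 0.75·0.8500 / (0.75·0.8500 + 0.1·0.1500) ≈ 0.9770
After 'steady': P(storm) = 0.25·0.9770 / (0.25·0.9770 + 0.9·0.0230) ≈ 0.9219

0.922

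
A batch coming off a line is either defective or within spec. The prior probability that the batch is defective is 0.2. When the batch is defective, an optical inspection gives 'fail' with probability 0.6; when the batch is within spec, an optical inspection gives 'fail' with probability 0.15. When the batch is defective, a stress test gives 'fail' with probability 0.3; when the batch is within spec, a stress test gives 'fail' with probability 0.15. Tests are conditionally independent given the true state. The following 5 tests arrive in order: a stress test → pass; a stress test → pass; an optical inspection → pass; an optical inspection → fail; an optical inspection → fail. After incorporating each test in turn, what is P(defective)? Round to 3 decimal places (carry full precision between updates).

0.561

After a stress test='pass': P(defective) = 0.7·0.2000 / (0.7·0.2000 + 0.85·0.8000) ≈ 0.1707
After a stress test='pass': P(defective) = 0.7·0.1707 / (0.7·0.1707 + 0.85·0.8293) ≈ 0.1450
After an optical inspection='pass': P(defective) = 0.4·0.1450 / (0.4·0.1450 + 0.85·0.8550) ≈ 0.0739
After an optical inspection='fail': P(defective) = 0.6·0.0739 / (0.6·0.0739 + 0.15·0.9261) ≈ 0.2419
After an optical inspection='fail': P(defective) = 0.6·0.2419 / (0.6·0.2419 + 0.15·0.7581) ≈ 0.5608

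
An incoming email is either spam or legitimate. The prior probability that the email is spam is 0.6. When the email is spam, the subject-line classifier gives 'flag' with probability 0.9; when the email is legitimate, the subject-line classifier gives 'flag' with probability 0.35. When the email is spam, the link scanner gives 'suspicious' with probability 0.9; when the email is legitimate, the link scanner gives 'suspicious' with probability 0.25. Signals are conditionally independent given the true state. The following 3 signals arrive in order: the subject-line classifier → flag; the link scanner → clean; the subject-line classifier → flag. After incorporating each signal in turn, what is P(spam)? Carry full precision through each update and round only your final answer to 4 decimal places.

After the subject-line classifier='flag': P(spam) = 0.9·0.6000 / (0.9·0.6000 + 0.35·0.4000) ≈ 0.7941
After the link scanner='clean': P(spam) = 0.1·0.7941 / (0.1·0.7941 + 0.75·0.2059) ≈ 0.3396
After the subject-line classifier='flag': P(spam) = 0.9·0.3396 / (0.9·0.3396 + 0.35·0.6604) ≈ 0.5694

0.5694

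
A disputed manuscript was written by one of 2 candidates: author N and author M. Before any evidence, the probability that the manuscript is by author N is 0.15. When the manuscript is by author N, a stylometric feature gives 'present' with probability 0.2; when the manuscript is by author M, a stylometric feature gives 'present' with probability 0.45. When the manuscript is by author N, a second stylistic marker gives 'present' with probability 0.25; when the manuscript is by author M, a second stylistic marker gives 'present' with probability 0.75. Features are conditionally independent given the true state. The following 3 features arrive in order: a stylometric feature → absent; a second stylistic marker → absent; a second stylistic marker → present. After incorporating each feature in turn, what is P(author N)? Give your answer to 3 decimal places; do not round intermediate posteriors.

After a stylometric feature='absent': P(author N) = 0.8·0.1500 / (0.8·0.1500 + 0.55·0.8500) ≈ 0.2043
After a second stylistic marker='absent': P(author N) = 0.75·0.2043 / (0.75·0.2043 + 0.25·0.7957) ≈ 0.4350
After a second stylistic marker='present': P(author N) = 0.25·0.4350 / (0.25·0.4350 + 0.75·0.5650) ≈ 0.2043

0.204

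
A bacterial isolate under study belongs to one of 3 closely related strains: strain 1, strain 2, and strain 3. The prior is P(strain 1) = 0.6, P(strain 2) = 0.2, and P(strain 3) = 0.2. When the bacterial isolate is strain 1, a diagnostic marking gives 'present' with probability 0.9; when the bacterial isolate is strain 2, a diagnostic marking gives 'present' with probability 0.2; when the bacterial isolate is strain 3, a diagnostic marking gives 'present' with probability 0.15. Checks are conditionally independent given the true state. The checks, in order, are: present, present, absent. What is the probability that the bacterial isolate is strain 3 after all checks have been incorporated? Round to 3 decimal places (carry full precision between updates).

After 'present': normaliser = 0.9·0.6000 + 0.2·0.2000 + 0.15·0.2000; P(strain 1) ≈ 0.8852, P(strain 2) ≈ 0.0656, P(strain 3) ≈ 0.0492
After 'present': normaliser = 0.9·0.8852 + 0.2·0.0656 + 0.15·0.0492; P(strain 1) ≈ 0.9749, P(strain 2) ≈ 0.0160, P(strain 3) ≈ 0.0090
After 'absent': normaliser = 0.1·0.9749 + 0.8·0.0160 + 0.85·0.0090; P(strain 1) ≈ 0.8262, P(strain 2) ≈ 0.1088, P(strain 3) ≈ 0.0650

0.065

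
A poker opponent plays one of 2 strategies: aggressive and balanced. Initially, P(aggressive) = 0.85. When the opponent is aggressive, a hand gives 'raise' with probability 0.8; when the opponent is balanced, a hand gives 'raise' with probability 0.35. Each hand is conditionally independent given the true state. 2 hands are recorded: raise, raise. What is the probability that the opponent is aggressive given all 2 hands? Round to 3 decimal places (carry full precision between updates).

After 'raise': P(aggressive) = 0.8·0.8500 / (0.8·0.8500 + 0.35·0.1500) ≈ 0.9283
After 'raise': P(aggressive) = 0.8·0.9283 / (0.8·0.9283 + 0.35·0.0717) ≈ 0.9673

0.967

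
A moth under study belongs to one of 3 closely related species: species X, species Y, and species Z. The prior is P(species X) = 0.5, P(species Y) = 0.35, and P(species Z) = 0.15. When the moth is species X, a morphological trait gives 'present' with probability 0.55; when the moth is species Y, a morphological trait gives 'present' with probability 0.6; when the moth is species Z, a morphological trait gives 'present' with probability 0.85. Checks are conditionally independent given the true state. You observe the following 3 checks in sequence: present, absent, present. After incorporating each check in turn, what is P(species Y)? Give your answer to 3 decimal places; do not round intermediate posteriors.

After 'present': normaliser = 0.55·0.5000 + 0.6·0.3500 + 0.85·0.1500; P(species X) ≈ 0.4490, P(species Y) ≈ 0.3429, P(species Z) ≈ 0.2082
After 'absent': normaliser = 0.45·0.4490 + 0.4·0.3429 + 0.15·0.2082; P(species X) ≈ 0.5455, P(species Y) ≈ 0.3702, P(species Z) ≈ 0.0843
After 'present': normaliser = 0.55·0.5455 + 0.6·0.3702 + 0.85·0.0843; P(species X) ≈ 0.5052, P(species Y) ≈ 0.3741, P(species Z) ≈ 0.1207

0.374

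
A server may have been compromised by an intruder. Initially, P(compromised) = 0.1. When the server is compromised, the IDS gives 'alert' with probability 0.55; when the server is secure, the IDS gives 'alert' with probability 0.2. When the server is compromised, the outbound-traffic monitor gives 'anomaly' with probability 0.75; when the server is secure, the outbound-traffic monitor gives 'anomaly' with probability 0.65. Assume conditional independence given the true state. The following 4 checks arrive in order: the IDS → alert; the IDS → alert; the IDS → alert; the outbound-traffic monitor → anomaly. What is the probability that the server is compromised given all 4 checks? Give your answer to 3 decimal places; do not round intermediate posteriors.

Apply Bayes' rule sequentially, carrying P(compromised) forward.
After the IDS='alert': P(compromised) = 0.55·0.1000 / (0.55·0.1000 + 0.2·0.9000) ≈ 0.2340
After the IDS='alert': P(compromised) = 0.55·0.2340 / (0.55·0.2340 + 0.2·0.7660) ≈ 0.4566
After the IDS='alert': P(compromised) = 0.55·0.4566 / (0.55·0.4566 + 0.2·0.5434) ≈ 0.6980
After the outbound-traffic monitor='anomaly': P(compromised) = 0.75·0.6980 / (0.75·0.6980 + 0.65·0.3020) ≈ 0.7272

0.727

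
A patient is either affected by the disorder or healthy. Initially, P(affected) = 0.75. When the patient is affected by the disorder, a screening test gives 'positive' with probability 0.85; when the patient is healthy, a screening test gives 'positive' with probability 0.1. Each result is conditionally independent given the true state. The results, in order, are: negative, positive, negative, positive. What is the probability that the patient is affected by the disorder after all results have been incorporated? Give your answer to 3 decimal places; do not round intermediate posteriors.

Apply Bayes' rule sequentially, carrying P(affected) forward.
After 'negative': P(affected) = 0.15·0.7500 / (0.15·0.7500 + 0.9·0.2500) ≈ 0.3333
After 'positive': P(affected) = 0.85·0.3333 / (0.85·0.3333 + 0.1·0.6667) ≈ 0.8095
After 'negative': P(affected) = 0.15·0.8095 / (0.15·0.8095 + 0.9·0.1905) ≈ 0.4146
After 'positive': P(affected) = 0.85·0.4146 / (0.85·0.4146 + 0.1·0.5854) ≈ 0.8576

0.858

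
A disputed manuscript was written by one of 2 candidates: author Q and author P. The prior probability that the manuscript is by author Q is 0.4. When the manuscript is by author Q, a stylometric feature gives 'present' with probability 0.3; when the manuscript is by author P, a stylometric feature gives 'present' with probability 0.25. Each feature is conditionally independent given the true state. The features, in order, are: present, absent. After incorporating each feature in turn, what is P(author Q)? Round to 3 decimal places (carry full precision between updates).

0.427

Apply Bayes' rule sequentially, carrying P(author Q) forward.
After 'present': P(author Q) = 0.3·0.4000 / (0.3·0.4000 + 0.25·0.6000) ≈ 0.4444
After 'absent': P(author Q) = 0.7·0.4444 / (0.7·0.4444 + 0.75·0.5556) ≈ 0.4275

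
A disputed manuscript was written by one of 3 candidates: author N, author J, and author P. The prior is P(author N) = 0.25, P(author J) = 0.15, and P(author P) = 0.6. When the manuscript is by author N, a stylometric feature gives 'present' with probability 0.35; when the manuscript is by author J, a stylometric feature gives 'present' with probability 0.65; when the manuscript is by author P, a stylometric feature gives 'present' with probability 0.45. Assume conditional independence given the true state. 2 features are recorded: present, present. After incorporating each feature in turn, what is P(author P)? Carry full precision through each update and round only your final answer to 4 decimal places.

After 'present': normaliser = 0.35·0.2500 + 0.65·0.1500 + 0.45·0.6000; P(author N) ≈ 0.1923, P(author J) ≈ 0.2143, P(author P) ≈ 0.5934
After 'present': normaliser = 0.35·0.1923 + 0.65·0.2143 + 0.45·0.5934; P(author N) ≈ 0.1421, P(author J) ≈ 0.2941, P(author P) ≈ 0.5638

0.5638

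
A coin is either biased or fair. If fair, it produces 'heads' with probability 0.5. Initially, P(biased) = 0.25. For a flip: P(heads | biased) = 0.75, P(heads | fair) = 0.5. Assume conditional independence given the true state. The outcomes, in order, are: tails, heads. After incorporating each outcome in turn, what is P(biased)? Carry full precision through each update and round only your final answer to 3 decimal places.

0.200

After 'tails': P(biased) = 0.25·0.2500 / (0.25·0.2500 + 0.5·0.7500) ≈ 0.1429
After 'heads': P(biased) = 0.75·0.1429 / (0.75·0.1429 + 0.5·0.8571) ≈ 0.2000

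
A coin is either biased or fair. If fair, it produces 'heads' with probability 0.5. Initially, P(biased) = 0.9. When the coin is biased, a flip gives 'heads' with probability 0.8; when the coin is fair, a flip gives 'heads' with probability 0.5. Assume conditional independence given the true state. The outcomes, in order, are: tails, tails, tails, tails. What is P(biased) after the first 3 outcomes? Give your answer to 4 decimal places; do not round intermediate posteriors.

After 'tails': P(biased) = 0.2·0.9000 / (0.2·0.9000 + 0.5·0.1000) ≈ 0.7826
After 'tails': P(biased) = 0.2·0.7826 / (0.2·0.7826 + 0.5·0.2174) ≈ 0.5902
After 'tails': P(biased) = 0.2·0.5902 / (0.2·0.5902 + 0.5·0.4098) ≈ 0.3655

0.3655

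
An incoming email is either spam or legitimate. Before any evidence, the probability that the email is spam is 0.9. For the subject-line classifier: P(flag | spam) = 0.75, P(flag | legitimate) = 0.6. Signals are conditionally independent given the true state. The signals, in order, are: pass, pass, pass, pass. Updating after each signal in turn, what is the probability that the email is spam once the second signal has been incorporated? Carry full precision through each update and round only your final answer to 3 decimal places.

0.779

After 'pass': P(spam) = 0.25·0.9000 / (0.25·0.9000 + 0.4·0.1000) ≈ 0.8491
After 'pass': P(spam) = 0.25·0.8491 / (0.25·0.8491 + 0.4·0.1509) ≈ 0.7785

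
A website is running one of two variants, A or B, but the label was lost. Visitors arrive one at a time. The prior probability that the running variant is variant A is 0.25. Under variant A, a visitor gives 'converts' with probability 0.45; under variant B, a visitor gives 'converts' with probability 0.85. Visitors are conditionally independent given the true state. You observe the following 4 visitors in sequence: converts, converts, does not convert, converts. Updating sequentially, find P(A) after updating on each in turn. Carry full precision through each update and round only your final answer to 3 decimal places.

After 'converts': P(A) = 0.45·0.2500 / (0.45·0.2500 + 0.85·0.7500) ≈ 0.1500
After 'converts': P(A) = 0.45·0.1500 / (0.45·0.1500 + 0.85·0.8500) ≈ 0.0854
After 'does not convert': P(A) = 0.55·0.0854 / (0.55·0.0854 + 0.15·0.9146) ≈ 0.2552
After 'converts': P(A) = 0.45·0.2552 / (0.45·0.2552 + 0.85·0.7448) ≈ 0.1535

0.154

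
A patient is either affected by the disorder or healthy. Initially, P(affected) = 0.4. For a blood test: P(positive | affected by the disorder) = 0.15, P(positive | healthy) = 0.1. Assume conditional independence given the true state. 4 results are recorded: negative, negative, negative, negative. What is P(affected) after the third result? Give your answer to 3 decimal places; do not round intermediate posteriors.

0.360

Apply Bayes' rule sequentially, carrying P(affected) forward.
After 'negative': P(affected) = 0.85·0.4000 / (0.85·0.4000 + 0.9·0.6000) ≈ 0.3864
After 'negative': P(affected) = 0.85·0.3864 / (0.85·0.3864 + 0.9·0.6136) ≈ 0.3729
After 'negative': P(affected) = 0.85·0.3729 / (0.85·0.3729 + 0.9·0.6271) ≈ 0.3596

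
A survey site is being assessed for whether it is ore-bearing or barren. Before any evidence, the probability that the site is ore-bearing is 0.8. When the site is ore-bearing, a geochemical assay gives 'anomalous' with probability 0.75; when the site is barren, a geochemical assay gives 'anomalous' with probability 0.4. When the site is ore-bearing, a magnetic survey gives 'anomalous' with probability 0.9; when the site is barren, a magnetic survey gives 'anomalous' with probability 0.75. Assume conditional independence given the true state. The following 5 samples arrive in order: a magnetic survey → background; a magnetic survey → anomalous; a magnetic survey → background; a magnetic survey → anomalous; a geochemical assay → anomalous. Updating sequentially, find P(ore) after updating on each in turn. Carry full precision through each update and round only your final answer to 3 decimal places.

After a magnetic survey='background': P(ore) = 0.1·0.8000 / (0.1·0.8000 + 0.25·0.2000) ≈ 0.6154
After a magnetic survey='anomalous': P(ore) = 0.9·0.6154 / (0.9·0.6154 + 0.75·0.3846) ≈ 0.6575
After a magnetic survey='background': P(ore) = 0.1·0.6575 / (0.1·0.6575 + 0.25·0.3425) ≈ 0.4344
After a magnetic survey='anomalous': P(ore) = 0.9·0.4344 / (0.9·0.4344 + 0.75·0.5656) ≈ 0.4796
After a geochemical assay='anomalous': P(ore) = 0.75·0.4796 / (0.75·0.4796 + 0.4·0.5204) ≈ 0.6334

0.633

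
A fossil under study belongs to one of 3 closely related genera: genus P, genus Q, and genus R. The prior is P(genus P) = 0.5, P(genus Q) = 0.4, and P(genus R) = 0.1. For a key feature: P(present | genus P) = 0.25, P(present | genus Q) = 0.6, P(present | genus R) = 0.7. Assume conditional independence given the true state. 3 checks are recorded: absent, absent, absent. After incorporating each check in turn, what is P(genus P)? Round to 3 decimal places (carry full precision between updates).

0.882

Apply Bayes' rule sequentially, carrying P(genus P) forward.
After 'absent': normaliser = 0.75·0.5000 + 0.4·0.4000 + 0.3·0.1000; P(genus P) ≈ 0.6637, P(genus Q) ≈ 0.2832, P(genus R) ≈ 0.0531
After 'absent': normaliser = 0.75·0.6637 + 0.4·0.2832 + 0.3·0.0531; P(genus P) ≈ 0.7939, P(genus Q) ≈ 0.1807, P(genus R) ≈ 0.0254
After 'absent': normaliser = 0.75·0.7939 + 0.4·0.1807 + 0.3·0.0254; P(genus P) ≈ 0.8817, P(genus Q) ≈ 0.1070, P(genus R) ≈ 0.0113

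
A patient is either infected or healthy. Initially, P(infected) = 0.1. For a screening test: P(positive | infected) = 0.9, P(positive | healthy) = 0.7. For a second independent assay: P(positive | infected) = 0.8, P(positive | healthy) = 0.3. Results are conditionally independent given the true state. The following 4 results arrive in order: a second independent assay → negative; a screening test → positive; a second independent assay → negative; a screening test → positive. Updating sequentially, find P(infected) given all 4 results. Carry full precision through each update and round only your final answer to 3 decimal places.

0.015

After a second independent assay='negative': P(infected) = 0.2·0.1000 / (0.2·0.1000 + 0.7·0.9000) ≈ 0.0308
After a screening test='positive': P(infected) = 0.9·0.0308 / (0.9·0.0308 + 0.7·0.9692) ≈ 0.0392
After a second independent assay='negative': P(infected) = 0.2·0.0392 / (0.2·0.0392 + 0.7·0.9608) ≈ 0.0115
After a screening test='positive': P(infected) = 0.9·0.0115 / (0.9·0.0115 + 0.7·0.9885) ≈ 0.0148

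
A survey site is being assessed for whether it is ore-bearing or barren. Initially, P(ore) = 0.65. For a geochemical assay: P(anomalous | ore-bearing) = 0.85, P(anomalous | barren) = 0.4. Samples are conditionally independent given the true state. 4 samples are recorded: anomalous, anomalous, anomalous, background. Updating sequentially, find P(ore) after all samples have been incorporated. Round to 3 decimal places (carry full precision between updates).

After 'anomalous': P(ore) = 0.85·0.6500 / (0.85·0.6500 + 0.4·0.3500) ≈ 0.7978
After 'anomalous': P(ore) = 0.85·0.7978 / (0.85·0.7978 + 0.4·0.2022) ≈ 0.8935
After 'anomalous': P(ore) = 0.85·0.8935 / (0.85·0.8935 + 0.4·0.1065) ≈ 0.9469
After 'background': P(ore) = 0.15·0.9469 / (0.15·0.9469 + 0.6·0.0531) ≈ 0.8167

0.817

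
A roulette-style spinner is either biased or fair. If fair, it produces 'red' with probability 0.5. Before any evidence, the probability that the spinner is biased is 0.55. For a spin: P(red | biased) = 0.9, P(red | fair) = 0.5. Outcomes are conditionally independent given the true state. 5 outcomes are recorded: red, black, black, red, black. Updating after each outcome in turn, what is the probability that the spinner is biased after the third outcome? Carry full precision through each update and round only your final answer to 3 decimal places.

After 'red': P(biased) = 0.9·0.5500 / (0.9·0.5500 + 0.5·0.4500) ≈ 0.6875
After 'black': P(biased) = 0.1·0.6875 / (0.1·0.6875 + 0.5·0.3125) ≈ 0.3056
After 'black': P(biased) = 0.1·0.3056 / (0.1·0.3056 + 0.5·0.6944) ≈ 0.0809

0.081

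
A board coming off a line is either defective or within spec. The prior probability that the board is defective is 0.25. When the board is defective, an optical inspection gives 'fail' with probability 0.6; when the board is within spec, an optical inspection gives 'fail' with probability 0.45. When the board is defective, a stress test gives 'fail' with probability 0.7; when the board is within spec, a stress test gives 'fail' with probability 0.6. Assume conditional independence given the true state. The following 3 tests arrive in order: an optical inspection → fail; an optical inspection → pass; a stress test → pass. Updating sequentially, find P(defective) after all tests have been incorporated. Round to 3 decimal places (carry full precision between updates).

Apply Bayes' rule sequentially, carrying P(defective) forward.
After an optical inspection='fail': P(defective) = 0.6·0.2500 / (0.6·0.2500 + 0.45·0.7500) ≈ 0.3077
After an optical inspection='pass': P(defective) = 0.4·0.3077 / (0.4·0.3077 + 0.55·0.6923) ≈ 0.2443
After a stress test='pass': P(defective) = 0.3·0.2443 / (0.3·0.2443 + 0.4·0.7557) ≈ 0.1951

0.195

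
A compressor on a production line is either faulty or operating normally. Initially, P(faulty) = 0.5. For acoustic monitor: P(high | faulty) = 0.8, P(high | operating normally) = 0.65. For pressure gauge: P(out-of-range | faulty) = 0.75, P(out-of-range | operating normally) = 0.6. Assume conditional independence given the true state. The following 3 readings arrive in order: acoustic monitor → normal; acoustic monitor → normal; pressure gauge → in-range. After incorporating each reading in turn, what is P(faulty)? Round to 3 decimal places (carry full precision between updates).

0.169

Apply Bayes' rule sequentially, carrying P(faulty) forward.
After acoustic monitor='normal': P(faulty) = 0.2·0.5000 / (0.2·0.5000 + 0.35·0.5000) ≈ 0.3636
After acoustic monitor='normal': P(faulty) = 0.2·0.3636 / (0.2·0.3636 + 0.35·0.6364) ≈ 0.2462
After pressure gauge='in-range': P(faulty) = 0.25·0.2462 / (0.25·0.2462 + 0.4·0.7538) ≈ 0.1695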